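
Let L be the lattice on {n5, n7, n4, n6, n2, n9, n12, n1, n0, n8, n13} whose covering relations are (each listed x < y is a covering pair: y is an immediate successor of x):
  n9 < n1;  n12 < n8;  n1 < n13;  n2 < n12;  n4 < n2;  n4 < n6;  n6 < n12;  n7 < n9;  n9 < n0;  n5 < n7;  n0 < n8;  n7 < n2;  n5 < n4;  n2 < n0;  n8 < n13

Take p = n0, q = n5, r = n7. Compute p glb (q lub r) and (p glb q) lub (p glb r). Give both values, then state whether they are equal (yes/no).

q lub r = n7, so p glb (q lub r) = n0 glb n7 = n7.
p glb q = n5 and p glb r = n7, so (p glb q) lub (p glb r) = n5 lub n7 = n7.
Equal: yes.

n7; n7; yes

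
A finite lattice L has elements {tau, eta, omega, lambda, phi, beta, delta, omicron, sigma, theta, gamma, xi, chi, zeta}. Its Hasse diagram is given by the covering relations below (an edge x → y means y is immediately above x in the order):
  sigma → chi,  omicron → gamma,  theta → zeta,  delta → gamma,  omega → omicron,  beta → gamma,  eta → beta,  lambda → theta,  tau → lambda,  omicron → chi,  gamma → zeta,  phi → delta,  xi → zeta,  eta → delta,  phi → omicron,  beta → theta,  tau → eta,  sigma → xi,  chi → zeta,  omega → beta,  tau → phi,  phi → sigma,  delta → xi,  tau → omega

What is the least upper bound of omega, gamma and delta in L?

gamma

Common upper bounds of {omega, gamma, delta}: gamma, zeta.
The least among these is gamma.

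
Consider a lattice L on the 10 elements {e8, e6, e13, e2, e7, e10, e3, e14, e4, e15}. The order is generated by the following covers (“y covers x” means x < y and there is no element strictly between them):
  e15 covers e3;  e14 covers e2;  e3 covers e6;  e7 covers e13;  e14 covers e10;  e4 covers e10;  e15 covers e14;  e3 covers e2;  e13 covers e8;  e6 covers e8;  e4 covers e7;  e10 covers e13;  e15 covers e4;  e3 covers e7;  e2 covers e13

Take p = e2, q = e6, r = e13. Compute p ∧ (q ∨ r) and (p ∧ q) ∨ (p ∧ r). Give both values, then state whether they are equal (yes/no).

q ∨ r = e3, so p ∧ (q ∨ r) = e2 ∧ e3 = e2.
p ∧ q = e8 and p ∧ r = e13, so (p ∧ q) ∨ (p ∧ r) = e8 ∨ e13 = e13.
Equal: no.

e2; e13; no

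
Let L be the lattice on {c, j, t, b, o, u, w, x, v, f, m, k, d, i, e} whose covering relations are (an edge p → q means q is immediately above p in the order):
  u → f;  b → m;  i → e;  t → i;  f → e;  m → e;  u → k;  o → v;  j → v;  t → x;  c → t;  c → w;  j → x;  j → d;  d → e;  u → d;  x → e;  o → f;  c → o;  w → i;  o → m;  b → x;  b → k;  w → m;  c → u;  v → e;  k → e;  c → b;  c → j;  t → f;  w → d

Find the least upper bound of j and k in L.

Common upper bounds of {j, k}: e.
The least among these is e.

e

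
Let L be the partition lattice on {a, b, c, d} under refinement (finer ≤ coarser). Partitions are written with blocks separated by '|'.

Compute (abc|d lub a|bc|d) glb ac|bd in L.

abc|d ∨ a|bc|d = abc|d
abc|d ∧ ac|bd = ac|b|d

ac|b|d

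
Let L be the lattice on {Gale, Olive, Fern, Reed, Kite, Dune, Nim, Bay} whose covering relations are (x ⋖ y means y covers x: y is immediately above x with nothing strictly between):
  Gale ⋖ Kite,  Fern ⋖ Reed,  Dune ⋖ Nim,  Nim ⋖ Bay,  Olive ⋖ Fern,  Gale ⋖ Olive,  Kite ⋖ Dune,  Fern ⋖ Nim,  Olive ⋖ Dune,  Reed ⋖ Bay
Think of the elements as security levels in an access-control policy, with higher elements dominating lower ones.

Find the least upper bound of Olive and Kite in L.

Common upper bounds of {Olive, Kite}: Bay, Dune, Nim.
The least among these is Dune.

Dune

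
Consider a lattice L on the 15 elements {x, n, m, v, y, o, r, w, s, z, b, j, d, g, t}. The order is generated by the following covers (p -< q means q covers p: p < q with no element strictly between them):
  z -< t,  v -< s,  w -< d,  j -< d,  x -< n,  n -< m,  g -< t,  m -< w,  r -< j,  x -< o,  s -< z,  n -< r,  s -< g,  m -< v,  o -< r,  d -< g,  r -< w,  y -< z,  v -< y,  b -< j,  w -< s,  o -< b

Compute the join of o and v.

Common upper bounds of {o, v}: g, s, t, z.
The least among these is s.

s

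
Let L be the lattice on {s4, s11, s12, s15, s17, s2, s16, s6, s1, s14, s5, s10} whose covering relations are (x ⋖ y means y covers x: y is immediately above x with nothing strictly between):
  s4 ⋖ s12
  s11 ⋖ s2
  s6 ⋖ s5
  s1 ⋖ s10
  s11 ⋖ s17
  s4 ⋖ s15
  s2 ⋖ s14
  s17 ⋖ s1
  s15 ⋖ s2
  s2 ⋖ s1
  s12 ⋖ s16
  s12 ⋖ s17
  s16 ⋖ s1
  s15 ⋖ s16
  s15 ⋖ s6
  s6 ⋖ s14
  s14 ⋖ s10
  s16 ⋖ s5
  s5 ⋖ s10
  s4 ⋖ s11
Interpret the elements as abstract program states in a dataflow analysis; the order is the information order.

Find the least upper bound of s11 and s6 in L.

s14

Common upper bounds of {s11, s6}: s10, s14.
The least among these is s14.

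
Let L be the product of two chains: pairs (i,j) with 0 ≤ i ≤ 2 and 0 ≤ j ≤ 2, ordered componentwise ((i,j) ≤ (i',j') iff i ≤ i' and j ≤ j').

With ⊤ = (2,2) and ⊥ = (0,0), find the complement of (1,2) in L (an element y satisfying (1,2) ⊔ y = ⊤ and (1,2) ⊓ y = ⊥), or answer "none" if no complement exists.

none

For every candidate y, either (1,2) ∨ y ≠ (2,2) or (1,2) ∧ y ≠ (0,0); no complement exists.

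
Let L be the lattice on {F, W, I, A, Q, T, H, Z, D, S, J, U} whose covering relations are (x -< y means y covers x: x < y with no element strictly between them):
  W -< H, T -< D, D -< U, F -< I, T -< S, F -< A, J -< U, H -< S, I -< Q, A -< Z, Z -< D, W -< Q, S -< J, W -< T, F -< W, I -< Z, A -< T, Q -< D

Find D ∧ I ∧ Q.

I

Common lower bounds of {D, I, Q}: F, I.
The greatest among these is I.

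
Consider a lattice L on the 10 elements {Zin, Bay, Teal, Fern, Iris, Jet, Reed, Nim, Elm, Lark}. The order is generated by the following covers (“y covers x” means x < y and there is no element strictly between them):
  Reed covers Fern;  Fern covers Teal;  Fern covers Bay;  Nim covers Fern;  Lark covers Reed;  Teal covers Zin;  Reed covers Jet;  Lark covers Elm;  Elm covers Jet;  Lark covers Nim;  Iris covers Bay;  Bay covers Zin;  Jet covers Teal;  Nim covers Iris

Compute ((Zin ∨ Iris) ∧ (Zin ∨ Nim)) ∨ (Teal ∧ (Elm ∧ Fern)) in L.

Nim

Zin ∨ Iris = Iris
Zin ∨ Nim = Nim
Iris ∧ Nim = Iris
Elm ∧ Fern = Teal
Teal ∧ Teal = Teal
Iris ∨ Teal = Nim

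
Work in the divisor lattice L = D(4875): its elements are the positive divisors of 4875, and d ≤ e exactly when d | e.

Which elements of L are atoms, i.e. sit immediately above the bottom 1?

13, 3, 5

The atoms are exactly the elements that cover 1: 13, 3, 5.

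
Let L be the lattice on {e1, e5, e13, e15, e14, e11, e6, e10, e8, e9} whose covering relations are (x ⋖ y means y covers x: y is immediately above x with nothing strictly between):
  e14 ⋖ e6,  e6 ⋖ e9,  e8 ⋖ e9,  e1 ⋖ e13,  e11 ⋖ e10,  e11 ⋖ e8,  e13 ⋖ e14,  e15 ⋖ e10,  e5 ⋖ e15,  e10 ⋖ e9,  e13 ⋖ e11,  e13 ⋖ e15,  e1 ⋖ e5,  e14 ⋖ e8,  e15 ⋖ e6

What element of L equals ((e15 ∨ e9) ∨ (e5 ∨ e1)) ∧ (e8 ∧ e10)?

e11

e15 ∨ e9 = e9
e5 ∨ e1 = e5
e9 ∨ e5 = e9
e8 ∧ e10 = e11
e9 ∧ e11 = e11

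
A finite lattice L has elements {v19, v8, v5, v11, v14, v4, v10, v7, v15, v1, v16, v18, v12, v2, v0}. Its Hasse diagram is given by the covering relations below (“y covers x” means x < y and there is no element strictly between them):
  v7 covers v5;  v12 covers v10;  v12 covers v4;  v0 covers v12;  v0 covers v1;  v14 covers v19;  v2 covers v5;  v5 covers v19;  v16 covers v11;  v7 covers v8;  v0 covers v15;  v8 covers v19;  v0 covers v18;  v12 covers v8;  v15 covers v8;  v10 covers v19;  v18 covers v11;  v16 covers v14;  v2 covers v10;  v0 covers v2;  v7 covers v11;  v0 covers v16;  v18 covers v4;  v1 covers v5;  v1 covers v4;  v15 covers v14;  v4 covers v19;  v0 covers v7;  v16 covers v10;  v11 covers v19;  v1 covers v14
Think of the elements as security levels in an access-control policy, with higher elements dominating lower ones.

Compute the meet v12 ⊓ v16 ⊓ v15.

Common lower bounds of {v12, v16, v15}: v19.
The greatest among these is v19.

v19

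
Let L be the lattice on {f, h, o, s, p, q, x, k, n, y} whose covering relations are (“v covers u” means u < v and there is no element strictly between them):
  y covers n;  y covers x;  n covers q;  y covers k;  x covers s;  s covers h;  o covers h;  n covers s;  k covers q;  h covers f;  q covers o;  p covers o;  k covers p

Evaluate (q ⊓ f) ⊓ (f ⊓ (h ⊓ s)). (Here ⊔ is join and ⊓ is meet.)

f

q ∧ f = f
h ∧ s = h
f ∧ h = f
f ∧ f = f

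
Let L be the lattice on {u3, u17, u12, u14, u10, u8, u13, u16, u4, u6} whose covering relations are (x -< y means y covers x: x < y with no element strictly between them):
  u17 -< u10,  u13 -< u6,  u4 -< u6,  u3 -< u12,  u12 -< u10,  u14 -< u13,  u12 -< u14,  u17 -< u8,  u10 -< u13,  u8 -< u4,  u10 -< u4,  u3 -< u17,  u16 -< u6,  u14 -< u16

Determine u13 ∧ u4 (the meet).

Common lower bounds of {u13, u4}: u10, u12, u17, u3.
The greatest among these is u10.

u10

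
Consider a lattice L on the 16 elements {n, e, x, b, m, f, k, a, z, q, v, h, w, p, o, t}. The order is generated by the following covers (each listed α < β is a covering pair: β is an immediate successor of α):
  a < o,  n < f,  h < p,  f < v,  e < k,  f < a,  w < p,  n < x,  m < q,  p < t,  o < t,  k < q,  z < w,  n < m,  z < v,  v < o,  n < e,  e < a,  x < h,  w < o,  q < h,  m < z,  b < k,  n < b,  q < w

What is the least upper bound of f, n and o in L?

Common upper bounds of {f, n, o}: o, t.
The least among these is o.

o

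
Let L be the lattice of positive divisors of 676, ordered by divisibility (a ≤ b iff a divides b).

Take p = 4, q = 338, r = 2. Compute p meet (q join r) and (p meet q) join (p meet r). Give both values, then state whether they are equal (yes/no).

q join r = 338, so p meet (q join r) = 4 meet 338 = 2.
p meet q = 2 and p meet r = 2, so (p meet q) join (p meet r) = 2 join 2 = 2.
Equal: yes.

2; 2; yes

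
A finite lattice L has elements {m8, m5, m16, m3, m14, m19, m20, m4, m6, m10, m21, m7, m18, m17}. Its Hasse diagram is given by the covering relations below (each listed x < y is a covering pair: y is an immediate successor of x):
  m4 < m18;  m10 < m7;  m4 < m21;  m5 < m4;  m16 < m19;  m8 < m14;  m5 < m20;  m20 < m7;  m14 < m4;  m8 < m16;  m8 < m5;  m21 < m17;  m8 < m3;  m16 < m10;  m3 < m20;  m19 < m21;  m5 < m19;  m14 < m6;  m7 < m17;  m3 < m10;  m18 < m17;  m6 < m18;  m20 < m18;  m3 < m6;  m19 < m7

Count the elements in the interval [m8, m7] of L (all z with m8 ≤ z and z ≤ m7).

The interval [m8, m7] = {m10, m16, m19, m20, m3, m5, m7, m8}, which has 8 elements.

8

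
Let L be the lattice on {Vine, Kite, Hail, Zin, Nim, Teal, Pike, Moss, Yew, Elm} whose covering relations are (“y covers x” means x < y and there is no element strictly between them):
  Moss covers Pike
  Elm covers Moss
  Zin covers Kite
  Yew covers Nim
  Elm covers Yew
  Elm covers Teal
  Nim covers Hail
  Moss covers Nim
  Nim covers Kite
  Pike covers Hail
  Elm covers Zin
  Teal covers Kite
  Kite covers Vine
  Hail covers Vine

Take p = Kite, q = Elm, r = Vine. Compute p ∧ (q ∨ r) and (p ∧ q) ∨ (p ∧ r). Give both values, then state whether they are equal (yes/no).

q ∨ r = Elm, so p ∧ (q ∨ r) = Kite ∧ Elm = Kite.
p ∧ q = Kite and p ∧ r = Vine, so (p ∧ q) ∨ (p ∧ r) = Kite ∨ Vine = Kite.
Equal: yes.

Kite; Kite; yes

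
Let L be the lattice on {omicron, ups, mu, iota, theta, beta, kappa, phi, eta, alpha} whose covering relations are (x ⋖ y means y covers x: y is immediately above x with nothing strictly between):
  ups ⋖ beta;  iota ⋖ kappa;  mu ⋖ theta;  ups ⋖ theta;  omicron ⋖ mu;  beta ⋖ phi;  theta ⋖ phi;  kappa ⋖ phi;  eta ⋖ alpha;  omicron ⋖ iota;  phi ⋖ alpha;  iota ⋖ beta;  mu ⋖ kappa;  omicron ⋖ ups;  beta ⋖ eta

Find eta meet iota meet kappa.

Common lower bounds of {eta, iota, kappa}: iota, omicron.
The greatest among these is iota.

iota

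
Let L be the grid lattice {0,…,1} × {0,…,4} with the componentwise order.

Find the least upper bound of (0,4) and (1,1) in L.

(1,4)

In a product of chains, the join is componentwise max, giving (1,4).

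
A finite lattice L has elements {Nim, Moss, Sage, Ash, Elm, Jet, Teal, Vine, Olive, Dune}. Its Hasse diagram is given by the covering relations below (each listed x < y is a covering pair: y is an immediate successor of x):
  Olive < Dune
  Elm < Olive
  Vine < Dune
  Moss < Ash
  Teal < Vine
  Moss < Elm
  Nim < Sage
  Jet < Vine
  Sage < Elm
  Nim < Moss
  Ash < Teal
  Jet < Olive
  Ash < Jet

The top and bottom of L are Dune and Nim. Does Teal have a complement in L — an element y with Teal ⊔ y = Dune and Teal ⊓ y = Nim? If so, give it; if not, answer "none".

Need y with Teal ∨ y = Dune and Teal ∧ y = Nim.
Checking each element gives: Sage.

Sage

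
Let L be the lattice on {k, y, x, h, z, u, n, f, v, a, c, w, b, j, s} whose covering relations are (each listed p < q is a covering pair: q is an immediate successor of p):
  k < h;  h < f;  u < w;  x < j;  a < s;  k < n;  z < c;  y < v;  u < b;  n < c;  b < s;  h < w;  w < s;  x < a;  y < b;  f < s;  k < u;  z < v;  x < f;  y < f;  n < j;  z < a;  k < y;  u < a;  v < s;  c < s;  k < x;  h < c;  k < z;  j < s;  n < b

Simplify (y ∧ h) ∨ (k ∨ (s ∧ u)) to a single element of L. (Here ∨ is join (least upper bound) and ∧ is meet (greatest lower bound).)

u

y ∧ h = k
s ∧ u = u
k ∨ u = u
k ∨ u = u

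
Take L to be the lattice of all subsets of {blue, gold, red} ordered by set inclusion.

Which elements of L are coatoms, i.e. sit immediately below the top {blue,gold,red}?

The coatoms are exactly the elements covered by {blue,gold,red}: {blue,gold}, {blue,red}, {gold,red}.

{blue,gold}, {blue,red}, {gold,red}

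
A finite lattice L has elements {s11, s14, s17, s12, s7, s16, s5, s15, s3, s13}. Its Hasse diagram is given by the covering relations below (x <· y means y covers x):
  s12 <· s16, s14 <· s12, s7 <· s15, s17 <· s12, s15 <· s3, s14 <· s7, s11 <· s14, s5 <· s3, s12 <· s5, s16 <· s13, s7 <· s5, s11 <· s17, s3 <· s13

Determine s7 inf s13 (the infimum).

s7

Common lower bounds of {s7, s13}: s11, s14, s7.
The greatest among these is s7.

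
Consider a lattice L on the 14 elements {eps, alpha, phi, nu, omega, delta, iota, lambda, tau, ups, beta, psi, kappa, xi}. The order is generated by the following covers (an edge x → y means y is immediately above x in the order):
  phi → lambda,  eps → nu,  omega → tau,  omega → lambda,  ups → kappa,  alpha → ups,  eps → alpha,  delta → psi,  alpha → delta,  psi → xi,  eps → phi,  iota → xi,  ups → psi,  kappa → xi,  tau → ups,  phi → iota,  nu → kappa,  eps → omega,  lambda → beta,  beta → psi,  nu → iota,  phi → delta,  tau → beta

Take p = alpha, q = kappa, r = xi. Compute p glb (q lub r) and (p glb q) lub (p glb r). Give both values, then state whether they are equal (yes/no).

q lub r = xi, so p glb (q lub r) = alpha glb xi = alpha.
p glb q = alpha and p glb r = alpha, so (p glb q) lub (p glb r) = alpha lub alpha = alpha.
Equal: yes.

alpha; alpha; yes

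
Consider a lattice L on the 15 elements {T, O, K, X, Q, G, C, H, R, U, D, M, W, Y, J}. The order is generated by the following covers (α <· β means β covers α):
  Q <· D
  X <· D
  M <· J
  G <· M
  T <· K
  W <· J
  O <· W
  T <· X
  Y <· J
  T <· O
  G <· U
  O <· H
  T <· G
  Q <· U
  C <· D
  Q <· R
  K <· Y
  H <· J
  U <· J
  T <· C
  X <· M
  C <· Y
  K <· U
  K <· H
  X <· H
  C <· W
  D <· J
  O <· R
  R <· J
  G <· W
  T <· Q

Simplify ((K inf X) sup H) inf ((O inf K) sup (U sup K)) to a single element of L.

K

K ∧ X = T
T ∨ H = H
O ∧ K = T
U ∨ K = U
T ∨ U = U
H ∧ U = K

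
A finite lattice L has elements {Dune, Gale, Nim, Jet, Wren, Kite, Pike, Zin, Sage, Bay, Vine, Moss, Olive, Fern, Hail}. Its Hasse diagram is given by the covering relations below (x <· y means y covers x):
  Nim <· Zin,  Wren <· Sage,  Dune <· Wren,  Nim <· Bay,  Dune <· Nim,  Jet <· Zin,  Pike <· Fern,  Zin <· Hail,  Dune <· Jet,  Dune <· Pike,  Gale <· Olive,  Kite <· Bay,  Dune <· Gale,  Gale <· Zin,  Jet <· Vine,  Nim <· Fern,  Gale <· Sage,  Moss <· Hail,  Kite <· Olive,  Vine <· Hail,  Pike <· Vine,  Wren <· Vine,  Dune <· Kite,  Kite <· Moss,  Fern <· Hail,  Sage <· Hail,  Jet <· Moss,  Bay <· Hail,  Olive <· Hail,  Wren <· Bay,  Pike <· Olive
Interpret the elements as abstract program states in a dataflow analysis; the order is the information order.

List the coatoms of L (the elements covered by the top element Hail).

Bay, Fern, Moss, Olive, Sage, Vine, Zin

The coatoms are exactly the elements covered by Hail: Bay, Fern, Moss, Olive, Sage, Vine, Zin.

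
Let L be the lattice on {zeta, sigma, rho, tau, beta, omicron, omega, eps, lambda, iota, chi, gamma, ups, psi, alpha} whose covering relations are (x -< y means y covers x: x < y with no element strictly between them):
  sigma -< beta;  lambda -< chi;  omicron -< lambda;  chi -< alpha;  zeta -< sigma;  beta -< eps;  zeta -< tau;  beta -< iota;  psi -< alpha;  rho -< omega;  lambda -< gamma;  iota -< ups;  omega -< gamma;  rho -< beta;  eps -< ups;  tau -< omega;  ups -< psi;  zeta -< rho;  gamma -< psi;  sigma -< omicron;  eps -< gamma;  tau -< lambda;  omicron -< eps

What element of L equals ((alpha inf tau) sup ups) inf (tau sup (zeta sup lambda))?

alpha ∧ tau = tau
tau ∨ ups = psi
zeta ∨ lambda = lambda
tau ∨ lambda = lambda
psi ∧ lambda = lambda

lambda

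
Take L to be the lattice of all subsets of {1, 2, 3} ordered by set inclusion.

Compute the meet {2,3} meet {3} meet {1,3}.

{3}

Common lower bounds of {{2,3}, {3}, {1,3}}: {3}, {}.
The greatest among these is {3}.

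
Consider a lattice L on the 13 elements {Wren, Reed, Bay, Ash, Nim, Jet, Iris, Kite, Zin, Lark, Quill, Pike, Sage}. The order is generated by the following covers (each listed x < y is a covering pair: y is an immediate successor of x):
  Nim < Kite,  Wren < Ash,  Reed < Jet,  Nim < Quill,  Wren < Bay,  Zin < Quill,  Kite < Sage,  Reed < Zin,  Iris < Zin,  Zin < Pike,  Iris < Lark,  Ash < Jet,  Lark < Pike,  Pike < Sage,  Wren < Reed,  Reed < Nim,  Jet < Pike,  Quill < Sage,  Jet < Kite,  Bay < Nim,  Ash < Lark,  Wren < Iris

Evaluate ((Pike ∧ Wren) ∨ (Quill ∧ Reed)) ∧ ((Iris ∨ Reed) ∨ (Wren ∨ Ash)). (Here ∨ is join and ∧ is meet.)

Pike ∧ Wren = Wren
Quill ∧ Reed = Reed
Wren ∨ Reed = Reed
Iris ∨ Reed = Zin
Wren ∨ Ash = Ash
Zin ∨ Ash = Pike
Reed ∧ Pike = Reed

Reed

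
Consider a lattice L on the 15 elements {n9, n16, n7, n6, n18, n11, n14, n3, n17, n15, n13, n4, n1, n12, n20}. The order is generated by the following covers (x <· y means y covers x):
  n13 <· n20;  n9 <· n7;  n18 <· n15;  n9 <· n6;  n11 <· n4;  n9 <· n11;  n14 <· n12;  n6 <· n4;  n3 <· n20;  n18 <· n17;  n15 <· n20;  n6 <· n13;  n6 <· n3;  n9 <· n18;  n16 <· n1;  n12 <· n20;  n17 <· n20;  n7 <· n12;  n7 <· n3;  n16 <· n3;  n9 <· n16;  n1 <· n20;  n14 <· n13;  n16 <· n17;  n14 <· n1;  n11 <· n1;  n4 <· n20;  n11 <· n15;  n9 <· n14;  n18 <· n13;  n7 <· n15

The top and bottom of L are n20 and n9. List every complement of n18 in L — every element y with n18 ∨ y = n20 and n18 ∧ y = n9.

Need y with n18 ∨ y = n20 and n18 ∧ y = n9.
Checking each element gives: n1, n12, n3, n4.

n1, n12, n3, n4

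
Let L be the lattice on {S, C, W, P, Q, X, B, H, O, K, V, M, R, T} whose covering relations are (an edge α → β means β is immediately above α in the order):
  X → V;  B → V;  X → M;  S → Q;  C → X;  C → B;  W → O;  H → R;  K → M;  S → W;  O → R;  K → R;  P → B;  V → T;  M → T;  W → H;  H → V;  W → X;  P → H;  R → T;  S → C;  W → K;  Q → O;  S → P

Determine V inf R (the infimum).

Common lower bounds of {V, R}: H, P, S, W.
The greatest among these is H.

H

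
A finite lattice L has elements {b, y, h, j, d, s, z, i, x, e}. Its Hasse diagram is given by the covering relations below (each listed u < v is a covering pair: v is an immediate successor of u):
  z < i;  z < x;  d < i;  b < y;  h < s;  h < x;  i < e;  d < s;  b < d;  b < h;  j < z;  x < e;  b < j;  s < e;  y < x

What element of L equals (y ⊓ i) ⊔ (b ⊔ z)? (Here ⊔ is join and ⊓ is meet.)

z

y ∧ i = b
b ∨ z = z
b ∨ z = z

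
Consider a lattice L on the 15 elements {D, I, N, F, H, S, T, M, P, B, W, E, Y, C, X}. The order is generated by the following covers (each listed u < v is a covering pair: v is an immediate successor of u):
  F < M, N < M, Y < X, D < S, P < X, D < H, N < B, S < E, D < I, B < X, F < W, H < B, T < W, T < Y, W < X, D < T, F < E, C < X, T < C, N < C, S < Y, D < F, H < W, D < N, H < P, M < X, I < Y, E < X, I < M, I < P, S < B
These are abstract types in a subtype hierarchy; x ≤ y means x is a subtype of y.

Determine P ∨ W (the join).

Common upper bounds of {P, W}: X.
The least among these is X.

X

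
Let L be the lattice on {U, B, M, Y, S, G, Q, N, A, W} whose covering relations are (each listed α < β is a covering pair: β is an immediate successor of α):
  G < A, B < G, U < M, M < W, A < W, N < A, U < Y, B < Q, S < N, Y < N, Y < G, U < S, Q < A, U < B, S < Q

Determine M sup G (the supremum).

Common upper bounds of {M, G}: W.
The least among these is W.

W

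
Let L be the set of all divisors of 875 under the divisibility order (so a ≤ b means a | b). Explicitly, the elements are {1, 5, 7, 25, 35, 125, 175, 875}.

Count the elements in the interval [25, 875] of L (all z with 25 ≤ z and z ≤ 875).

The interval [25, 875] = {125, 175, 25, 875}, which has 4 elements.

4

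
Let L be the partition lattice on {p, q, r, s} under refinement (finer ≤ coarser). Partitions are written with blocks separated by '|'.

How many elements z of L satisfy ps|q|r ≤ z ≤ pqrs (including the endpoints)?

5

The interval [ps|q|r, pqrs] = {pqrs, pqs|r, prs|q, ps|qr, ps|q|r}, which has 5 elements.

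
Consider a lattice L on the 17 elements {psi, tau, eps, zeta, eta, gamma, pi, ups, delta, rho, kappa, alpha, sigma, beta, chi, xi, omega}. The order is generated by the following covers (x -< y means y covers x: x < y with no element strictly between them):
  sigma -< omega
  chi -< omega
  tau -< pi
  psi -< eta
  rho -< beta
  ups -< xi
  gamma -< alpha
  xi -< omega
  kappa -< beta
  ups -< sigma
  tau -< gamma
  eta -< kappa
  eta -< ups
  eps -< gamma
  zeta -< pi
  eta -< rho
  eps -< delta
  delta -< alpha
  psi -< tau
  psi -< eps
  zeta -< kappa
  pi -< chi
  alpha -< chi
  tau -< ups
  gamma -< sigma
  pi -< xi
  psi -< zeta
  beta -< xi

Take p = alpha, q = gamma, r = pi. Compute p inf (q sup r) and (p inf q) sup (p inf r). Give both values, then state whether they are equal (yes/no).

alpha; gamma; no

q sup r = chi, so p inf (q sup r) = alpha inf chi = alpha.
p inf q = gamma and p inf r = tau, so (p inf q) sup (p inf r) = gamma sup tau = gamma.
Equal: no.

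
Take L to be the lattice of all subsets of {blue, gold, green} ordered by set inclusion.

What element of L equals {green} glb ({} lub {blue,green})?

{green}

{} ∨ {blue,green} = {blue,green}
{green} ∧ {blue,green} = {green}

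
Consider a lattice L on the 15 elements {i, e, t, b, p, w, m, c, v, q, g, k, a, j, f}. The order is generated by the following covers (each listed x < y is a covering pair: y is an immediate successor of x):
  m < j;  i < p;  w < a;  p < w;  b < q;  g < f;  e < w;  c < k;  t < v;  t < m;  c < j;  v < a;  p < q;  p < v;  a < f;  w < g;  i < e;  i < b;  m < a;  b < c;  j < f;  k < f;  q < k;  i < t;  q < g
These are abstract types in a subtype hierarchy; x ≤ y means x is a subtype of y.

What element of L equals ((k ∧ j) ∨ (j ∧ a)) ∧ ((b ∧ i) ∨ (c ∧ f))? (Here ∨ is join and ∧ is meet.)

c

k ∧ j = c
j ∧ a = m
c ∨ m = j
b ∧ i = i
c ∧ f = c
i ∨ c = c
j ∧ c = c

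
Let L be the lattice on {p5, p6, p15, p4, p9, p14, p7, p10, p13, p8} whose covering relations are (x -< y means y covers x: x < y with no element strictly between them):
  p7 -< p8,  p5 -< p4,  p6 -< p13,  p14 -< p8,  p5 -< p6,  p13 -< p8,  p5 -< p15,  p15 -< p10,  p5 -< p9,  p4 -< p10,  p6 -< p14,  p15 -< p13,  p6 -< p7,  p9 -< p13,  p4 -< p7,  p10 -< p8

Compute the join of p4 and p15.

Common upper bounds of {p4, p15}: p10, p8.
The least among these is p10.

p10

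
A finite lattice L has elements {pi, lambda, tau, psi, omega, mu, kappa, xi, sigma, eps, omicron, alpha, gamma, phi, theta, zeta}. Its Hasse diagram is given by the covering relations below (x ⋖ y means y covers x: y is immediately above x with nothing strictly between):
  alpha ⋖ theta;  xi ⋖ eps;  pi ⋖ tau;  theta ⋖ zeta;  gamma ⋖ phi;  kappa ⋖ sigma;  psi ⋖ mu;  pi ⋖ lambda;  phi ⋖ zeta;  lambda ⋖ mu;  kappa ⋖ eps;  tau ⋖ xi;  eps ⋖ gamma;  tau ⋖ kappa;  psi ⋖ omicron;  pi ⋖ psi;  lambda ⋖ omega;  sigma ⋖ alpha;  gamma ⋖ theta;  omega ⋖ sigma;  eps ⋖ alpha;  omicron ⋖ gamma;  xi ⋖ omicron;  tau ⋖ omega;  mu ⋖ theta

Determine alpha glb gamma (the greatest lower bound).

eps

Common lower bounds of {alpha, gamma}: eps, kappa, pi, tau, xi.
The greatest among these is eps.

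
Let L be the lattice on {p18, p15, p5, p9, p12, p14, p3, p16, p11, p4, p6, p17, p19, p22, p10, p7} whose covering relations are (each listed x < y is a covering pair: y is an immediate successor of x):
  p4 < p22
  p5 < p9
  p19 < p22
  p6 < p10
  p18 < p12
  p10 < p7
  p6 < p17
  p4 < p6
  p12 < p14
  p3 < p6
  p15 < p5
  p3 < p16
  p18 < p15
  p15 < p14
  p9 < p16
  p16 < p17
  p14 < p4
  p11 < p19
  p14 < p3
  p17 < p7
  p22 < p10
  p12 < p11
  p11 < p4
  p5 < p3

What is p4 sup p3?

p6

Common upper bounds of {p4, p3}: p10, p17, p6, p7.
The least among these is p6.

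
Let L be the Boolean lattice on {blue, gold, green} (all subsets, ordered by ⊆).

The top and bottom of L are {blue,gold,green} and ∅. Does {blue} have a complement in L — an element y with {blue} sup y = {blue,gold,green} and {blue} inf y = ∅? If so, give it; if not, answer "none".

{gold,green}

Need y with {blue} ∨ y = {blue,gold,green} and {blue} ∧ y = ∅.
Checking each element gives: {gold,green}.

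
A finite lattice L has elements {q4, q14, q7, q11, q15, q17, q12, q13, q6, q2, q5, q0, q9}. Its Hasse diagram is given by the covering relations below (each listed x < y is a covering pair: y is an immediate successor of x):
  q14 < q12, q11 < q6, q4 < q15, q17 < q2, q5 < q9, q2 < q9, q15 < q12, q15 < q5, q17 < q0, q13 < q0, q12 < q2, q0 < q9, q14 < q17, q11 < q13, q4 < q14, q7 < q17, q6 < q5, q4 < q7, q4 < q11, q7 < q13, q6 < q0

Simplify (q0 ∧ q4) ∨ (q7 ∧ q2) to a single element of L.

q0 ∧ q4 = q4
q7 ∧ q2 = q7
q4 ∨ q7 = q7

q7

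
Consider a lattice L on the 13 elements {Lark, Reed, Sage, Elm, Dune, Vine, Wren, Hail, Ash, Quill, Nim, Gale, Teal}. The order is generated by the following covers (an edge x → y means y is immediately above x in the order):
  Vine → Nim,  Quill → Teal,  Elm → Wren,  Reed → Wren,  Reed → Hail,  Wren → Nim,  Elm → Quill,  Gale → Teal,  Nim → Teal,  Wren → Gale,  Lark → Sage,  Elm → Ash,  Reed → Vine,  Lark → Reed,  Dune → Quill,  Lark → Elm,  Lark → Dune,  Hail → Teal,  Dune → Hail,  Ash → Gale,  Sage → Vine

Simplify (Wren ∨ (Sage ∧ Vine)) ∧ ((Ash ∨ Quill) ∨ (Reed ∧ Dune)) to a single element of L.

Nim

Sage ∧ Vine = Sage
Wren ∨ Sage = Nim
Ash ∨ Quill = Teal
Reed ∧ Dune = Lark
Teal ∨ Lark = Teal
Nim ∧ Teal = Nim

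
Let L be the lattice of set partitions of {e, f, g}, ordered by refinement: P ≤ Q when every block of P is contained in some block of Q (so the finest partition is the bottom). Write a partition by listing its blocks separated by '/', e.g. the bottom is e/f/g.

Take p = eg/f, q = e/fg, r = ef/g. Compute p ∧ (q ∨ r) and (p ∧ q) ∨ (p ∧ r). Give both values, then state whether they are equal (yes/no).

eg/f; e/f/g; no

q ∨ r = efg, so p ∧ (q ∨ r) = eg/f ∧ efg = eg/f.
p ∧ q = e/f/g and p ∧ r = e/f/g, so (p ∧ q) ∨ (p ∧ r) = e/f/g ∨ e/f/g = e/f/g.
Equal: no.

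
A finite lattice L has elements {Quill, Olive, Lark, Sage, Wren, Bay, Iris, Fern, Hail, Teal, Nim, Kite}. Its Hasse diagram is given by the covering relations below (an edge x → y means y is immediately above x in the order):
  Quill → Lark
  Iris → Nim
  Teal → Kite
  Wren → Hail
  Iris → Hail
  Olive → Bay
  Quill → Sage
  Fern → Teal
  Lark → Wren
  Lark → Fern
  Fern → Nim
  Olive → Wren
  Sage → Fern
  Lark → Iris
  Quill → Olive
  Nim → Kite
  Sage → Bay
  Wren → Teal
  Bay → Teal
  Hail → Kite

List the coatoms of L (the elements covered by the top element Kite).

Hail, Nim, Teal

The coatoms are exactly the elements covered by Kite: Hail, Nim, Teal.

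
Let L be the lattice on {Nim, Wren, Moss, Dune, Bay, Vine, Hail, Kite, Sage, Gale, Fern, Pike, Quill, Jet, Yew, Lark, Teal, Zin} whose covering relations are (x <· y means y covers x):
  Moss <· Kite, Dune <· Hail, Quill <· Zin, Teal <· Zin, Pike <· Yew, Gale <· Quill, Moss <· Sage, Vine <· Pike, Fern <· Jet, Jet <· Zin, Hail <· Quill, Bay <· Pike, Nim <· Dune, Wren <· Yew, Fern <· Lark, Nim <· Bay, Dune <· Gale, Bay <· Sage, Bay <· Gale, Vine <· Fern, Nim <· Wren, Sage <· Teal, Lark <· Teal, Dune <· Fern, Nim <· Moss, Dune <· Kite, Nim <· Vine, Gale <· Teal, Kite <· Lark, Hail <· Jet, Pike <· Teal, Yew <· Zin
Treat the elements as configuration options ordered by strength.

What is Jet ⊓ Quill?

Common lower bounds of {Jet, Quill}: Dune, Hail, Nim.
The greatest among these is Hail.

Hail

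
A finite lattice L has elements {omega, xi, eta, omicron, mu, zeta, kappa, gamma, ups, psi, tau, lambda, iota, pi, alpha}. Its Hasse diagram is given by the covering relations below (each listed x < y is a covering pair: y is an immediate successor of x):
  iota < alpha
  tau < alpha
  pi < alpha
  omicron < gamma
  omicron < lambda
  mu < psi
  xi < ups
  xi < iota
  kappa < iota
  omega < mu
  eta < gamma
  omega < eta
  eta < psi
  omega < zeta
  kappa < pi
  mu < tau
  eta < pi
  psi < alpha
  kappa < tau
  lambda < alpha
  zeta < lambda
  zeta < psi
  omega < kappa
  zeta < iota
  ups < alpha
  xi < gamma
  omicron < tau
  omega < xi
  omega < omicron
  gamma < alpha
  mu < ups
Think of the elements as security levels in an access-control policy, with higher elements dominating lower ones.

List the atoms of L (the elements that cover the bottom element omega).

eta, kappa, mu, omicron, xi, zeta

The atoms are exactly the elements that cover omega: eta, kappa, mu, omicron, xi, zeta.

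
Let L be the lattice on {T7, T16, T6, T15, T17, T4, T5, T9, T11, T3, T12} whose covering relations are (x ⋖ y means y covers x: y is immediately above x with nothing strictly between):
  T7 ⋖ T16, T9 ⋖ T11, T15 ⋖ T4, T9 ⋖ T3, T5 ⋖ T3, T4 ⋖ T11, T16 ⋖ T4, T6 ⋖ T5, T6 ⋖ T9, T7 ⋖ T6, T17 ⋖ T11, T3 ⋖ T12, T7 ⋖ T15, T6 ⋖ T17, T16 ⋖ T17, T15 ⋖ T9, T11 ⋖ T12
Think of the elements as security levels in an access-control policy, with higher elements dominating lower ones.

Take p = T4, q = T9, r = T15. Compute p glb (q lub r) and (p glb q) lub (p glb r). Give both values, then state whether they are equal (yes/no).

q lub r = T9, so p glb (q lub r) = T4 glb T9 = T15.
p glb q = T15 and p glb r = T15, so (p glb q) lub (p glb r) = T15 lub T15 = T15.
Equal: yes.

T15; T15; yes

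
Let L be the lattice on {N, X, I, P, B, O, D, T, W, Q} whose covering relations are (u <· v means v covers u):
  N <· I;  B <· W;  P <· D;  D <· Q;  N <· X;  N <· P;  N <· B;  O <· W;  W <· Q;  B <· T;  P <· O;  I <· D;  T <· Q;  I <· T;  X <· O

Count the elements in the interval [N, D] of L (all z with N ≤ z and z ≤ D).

The interval [N, D] = {D, I, N, P}, which has 4 elements.

4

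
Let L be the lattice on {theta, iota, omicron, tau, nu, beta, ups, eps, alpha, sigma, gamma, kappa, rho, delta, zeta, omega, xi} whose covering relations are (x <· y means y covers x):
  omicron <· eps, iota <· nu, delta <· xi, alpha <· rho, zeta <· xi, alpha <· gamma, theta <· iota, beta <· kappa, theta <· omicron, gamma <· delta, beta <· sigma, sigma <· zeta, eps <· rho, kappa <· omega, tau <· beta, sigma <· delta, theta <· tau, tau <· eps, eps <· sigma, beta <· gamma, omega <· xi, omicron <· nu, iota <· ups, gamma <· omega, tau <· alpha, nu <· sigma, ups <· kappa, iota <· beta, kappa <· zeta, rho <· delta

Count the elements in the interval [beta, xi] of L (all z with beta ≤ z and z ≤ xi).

8

The interval [beta, xi] = {beta, delta, gamma, kappa, omega, sigma, xi, zeta}, which has 8 elements.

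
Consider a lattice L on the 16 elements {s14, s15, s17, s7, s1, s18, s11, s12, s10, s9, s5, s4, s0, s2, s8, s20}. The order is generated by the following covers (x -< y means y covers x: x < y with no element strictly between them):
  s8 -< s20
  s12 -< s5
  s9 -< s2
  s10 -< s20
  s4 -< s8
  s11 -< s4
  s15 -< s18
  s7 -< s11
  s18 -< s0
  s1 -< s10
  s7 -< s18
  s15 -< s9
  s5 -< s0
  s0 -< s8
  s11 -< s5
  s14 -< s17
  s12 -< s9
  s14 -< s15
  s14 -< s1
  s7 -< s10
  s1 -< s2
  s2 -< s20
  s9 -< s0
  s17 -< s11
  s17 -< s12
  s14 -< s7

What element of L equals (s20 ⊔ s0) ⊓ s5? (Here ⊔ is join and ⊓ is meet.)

s20 ∨ s0 = s20
s20 ∧ s5 = s5

s5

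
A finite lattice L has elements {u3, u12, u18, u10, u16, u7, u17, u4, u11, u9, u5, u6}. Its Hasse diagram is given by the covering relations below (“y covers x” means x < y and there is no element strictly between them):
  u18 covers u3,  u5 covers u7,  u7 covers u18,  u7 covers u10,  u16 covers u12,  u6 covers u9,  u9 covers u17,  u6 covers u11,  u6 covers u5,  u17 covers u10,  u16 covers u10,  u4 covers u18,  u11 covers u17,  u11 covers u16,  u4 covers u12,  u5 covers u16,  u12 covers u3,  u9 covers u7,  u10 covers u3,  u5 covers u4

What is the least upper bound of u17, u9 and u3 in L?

Common upper bounds of {u17, u9, u3}: u6, u9.
The least among these is u9.

u9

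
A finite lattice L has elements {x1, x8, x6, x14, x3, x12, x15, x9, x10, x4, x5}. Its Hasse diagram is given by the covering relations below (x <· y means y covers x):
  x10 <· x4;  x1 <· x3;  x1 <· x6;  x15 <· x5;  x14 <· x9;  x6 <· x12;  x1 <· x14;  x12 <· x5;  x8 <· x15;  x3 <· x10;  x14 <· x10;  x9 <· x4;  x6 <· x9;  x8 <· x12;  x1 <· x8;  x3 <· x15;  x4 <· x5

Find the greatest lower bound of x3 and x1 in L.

x1

Common lower bounds of {x3, x1}: x1.
The greatest among these is x1.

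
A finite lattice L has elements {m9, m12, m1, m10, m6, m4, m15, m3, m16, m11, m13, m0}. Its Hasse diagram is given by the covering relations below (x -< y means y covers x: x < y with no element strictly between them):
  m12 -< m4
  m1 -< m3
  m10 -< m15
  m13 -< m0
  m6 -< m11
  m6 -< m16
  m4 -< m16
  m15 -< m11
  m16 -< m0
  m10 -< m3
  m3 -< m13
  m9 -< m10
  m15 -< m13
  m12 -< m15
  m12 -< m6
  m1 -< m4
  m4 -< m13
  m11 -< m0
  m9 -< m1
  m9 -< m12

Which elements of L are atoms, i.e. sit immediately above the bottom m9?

The atoms are exactly the elements that cover m9: m1, m10, m12.

m1, m10, m12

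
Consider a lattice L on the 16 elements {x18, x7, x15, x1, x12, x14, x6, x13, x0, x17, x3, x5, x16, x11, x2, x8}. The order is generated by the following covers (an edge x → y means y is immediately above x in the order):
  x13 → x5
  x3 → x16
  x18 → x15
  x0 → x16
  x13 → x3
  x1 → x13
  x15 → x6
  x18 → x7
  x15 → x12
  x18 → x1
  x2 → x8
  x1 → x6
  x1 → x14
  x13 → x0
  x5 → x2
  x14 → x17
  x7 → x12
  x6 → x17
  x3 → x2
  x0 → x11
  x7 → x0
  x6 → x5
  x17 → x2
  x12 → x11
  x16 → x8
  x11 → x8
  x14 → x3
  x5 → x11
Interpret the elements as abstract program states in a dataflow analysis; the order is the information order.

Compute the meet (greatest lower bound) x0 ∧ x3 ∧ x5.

x13

Common lower bounds of {x0, x3, x5}: x1, x13, x18.
The greatest among these is x13.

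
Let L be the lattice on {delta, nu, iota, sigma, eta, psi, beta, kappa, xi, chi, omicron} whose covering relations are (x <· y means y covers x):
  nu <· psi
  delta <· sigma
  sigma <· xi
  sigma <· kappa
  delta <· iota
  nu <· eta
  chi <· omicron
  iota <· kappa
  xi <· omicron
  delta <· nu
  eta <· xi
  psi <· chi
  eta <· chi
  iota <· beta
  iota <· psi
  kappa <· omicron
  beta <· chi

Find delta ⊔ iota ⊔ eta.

chi

Common upper bounds of {delta, iota, eta}: chi, omicron.
The least among these is chi.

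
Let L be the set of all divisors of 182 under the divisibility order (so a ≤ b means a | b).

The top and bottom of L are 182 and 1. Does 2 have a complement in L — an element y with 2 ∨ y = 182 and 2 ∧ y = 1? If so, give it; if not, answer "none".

91

Need y with 2 ∨ y = 182 and 2 ∧ y = 1.
Checking each element gives: 91.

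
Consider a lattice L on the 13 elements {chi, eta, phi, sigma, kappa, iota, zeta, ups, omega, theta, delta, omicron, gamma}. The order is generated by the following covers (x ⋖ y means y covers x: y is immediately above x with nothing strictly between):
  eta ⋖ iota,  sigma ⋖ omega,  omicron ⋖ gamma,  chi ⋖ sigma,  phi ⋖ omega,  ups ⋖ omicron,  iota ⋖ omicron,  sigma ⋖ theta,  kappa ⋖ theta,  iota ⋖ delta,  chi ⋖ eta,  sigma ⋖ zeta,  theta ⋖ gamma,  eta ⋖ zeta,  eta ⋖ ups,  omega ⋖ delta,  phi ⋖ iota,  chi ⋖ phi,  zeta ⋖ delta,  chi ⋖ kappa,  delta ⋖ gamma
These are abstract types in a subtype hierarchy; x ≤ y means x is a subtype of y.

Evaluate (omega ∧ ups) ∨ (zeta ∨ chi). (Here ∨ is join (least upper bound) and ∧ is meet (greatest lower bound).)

omega ∧ ups = chi
zeta ∨ chi = zeta
chi ∨ zeta = zeta

zeta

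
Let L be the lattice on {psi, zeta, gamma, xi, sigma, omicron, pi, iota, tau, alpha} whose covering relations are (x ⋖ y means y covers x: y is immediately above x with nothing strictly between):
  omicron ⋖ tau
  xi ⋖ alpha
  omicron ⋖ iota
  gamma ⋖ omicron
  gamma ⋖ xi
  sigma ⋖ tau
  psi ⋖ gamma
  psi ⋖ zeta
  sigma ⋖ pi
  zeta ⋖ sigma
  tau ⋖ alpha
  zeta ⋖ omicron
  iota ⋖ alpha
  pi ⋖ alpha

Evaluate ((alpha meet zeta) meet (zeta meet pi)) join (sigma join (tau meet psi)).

alpha ∧ zeta = zeta
zeta ∧ pi = zeta
zeta ∧ zeta = zeta
tau ∧ psi = psi
sigma ∨ psi = sigma
zeta ∨ sigma = sigma

sigma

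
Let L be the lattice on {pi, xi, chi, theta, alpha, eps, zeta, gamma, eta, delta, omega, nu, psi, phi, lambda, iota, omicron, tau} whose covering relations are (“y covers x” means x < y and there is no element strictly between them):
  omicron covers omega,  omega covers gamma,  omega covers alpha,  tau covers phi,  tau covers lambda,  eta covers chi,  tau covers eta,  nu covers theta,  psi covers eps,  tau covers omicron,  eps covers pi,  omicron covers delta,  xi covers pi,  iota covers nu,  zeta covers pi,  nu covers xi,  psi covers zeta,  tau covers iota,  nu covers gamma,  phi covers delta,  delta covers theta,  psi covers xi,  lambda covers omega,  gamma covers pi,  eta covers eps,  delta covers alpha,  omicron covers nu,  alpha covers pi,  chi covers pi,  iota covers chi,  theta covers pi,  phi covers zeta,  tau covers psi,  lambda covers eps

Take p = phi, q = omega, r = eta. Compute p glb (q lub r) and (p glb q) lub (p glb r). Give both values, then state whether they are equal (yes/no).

phi; alpha; no

q lub r = tau, so p glb (q lub r) = phi glb tau = phi.
p glb q = alpha and p glb r = pi, so (p glb q) lub (p glb r) = alpha lub pi = alpha.
Equal: no.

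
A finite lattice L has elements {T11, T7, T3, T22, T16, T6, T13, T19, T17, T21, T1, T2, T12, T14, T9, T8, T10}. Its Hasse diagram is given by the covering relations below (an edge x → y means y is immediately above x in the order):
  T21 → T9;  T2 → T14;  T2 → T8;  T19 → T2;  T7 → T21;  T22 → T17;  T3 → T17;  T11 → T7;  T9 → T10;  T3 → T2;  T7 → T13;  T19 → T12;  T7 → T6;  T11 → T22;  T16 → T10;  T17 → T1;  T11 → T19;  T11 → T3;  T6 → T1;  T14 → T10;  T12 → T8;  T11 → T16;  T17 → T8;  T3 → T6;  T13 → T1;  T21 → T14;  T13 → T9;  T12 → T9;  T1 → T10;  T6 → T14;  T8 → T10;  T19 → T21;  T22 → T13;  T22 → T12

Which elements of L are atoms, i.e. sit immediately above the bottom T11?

The atoms are exactly the elements that cover T11: T16, T19, T22, T3, T7.

T16, T19, T22, T3, T7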